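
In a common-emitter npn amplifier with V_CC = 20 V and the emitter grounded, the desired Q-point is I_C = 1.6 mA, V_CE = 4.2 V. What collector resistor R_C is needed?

Collector loop: V_CC = I_C·R_C + V_CE.
R_C = (V_CC − V_CE)/I_C = (20 − 4.2)/1.6 = 9.88 kΩ.

R_C ≈ 9.9 kΩ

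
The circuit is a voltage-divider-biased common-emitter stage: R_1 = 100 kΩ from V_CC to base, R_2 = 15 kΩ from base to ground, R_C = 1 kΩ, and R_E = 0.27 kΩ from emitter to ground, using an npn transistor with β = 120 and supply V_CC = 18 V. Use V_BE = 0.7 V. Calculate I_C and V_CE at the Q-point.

Thevenize the base divider: V_Th = V_CC·R_2/(R_1+R_2) = 18×15/115 = 2.35 V, R_Th = R_1‖R_2 = 13 kΩ.
Base-emitter loop: V_Th = I_B·R_Th + V_BE + (β+1)I_B·R_E, so I_B = (2.35 − 0.7) / (13 + 121×0.27) = 0.036 mA.
I_C = β·I_B = 120×0.036 = 4.33 mA, and I_E = (β+1)I_B = 4.36 mA.
V_CE = V_CC − I_C·R_C − I_E·R_E = 18 − 4.33×1 − 4.36×0.27 = 12.5 V.
V_CE = 12.5 V > 0.2 V confirms active-region operation.

I_C ≈ 4.3 mA, V_CE ≈ 12 V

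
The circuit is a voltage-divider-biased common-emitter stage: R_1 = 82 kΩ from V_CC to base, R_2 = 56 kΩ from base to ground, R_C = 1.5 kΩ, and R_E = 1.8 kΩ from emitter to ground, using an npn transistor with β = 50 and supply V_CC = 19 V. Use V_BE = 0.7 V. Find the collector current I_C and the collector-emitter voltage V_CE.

Thevenize the base divider: V_Th = V_CC·R_2/(R_1+R_2) = 19×56/138 = 7.71 V, R_Th = R_1‖R_2 = 33.3 kΩ.
Base-emitter loop: V_Th = I_B·R_Th + V_BE + (β+1)I_B·R_E, so I_B = (7.71 − 0.7) / (33.3 + 51×1.8) = 0.056 mA.
I_C = β·I_B = 50×0.056 = 2.8 mA, and I_E = (β+1)I_B = 2.86 mA.
V_CE = V_CC − I_C·R_C − I_E·R_E = 19 − 2.8×1.5 − 2.86×1.8 = 9.65 V.
V_CE = 9.65 V > 0.2 V confirms active-region operation.

I_C ≈ 2.8 mA, V_CE ≈ 9.7 V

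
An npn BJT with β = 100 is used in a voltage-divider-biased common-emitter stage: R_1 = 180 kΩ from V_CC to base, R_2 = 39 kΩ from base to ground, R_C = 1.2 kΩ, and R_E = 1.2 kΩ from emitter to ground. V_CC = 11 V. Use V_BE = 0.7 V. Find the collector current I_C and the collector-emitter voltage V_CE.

Thevenize the base divider: V_Th = V_CC·R_2/(R_1+R_2) = 11×39/219 = 1.96 V, R_Th = R_1‖R_2 = 32.1 kΩ.
Base-emitter loop: V_Th = I_B·R_Th + V_BE + (β+1)I_B·R_E, so I_B = (1.96 − 0.7) / (32.1 + 101×1.2) = 0.00821 mA.
I_C = β·I_B = 100×0.00821 = 0.821 mA, and I_E = (β+1)I_B = 0.83 mA.
V_CE = V_CC − I_C·R_C − I_E·R_E = 11 − 0.821×1.2 − 0.83×1.2 = 9.02 V.
V_CE = 9.02 V > 0.2 V confirms active-region operation.

I_C ≈ 0.82 mA, V_CE ≈ 9 V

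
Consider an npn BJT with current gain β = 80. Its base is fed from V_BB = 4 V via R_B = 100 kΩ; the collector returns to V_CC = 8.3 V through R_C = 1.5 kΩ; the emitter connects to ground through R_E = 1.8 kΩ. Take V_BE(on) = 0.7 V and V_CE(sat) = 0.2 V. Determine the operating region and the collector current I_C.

active; I_C ≈ 1.1 mA

Assume active. Base-emitter loop: I_B = (V_BB − V_BE)/(R_B + (β+1)R_E) = (4 − 0.7)/(100 + 81×1.8) = 0.0134 mA.
I_C = β·I_B = 80×0.0134 = 1.07 mA.
V_CE = V_CC − I_C·R_C − I_E·R_E = 8.3 − 1.07×1.5 − 1.09×1.8 = 4.73 V > V_CE(sat), so the active-region assumption holds.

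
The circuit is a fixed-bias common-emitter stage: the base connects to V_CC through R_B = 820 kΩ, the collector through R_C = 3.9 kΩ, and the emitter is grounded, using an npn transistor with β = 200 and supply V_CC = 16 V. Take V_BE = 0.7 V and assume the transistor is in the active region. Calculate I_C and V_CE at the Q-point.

Base loop: V_CC = I_B·R_B + V_BE, so I_B = (16 − 0.7)/820 kΩ = 0.0187 mA.
In the active region I_C = β·I_B = 200 × 0.0187 = 3.73 mA.
Collector loop: V_CE = V_CC − I_C·R_C = 16 − 3.73×3.9 = 1.45 V.
Since V_CE = 1.45 V > V_CE(sat) ≈ 0.2 V, the transistor is in the active region as assumed.

I_C ≈ 3.7 mA, V_CE ≈ 1.4 V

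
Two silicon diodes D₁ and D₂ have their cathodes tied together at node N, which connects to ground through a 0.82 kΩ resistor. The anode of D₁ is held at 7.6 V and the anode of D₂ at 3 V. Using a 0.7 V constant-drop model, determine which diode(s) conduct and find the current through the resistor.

Assume both conduct. Then node N would need to be at both 7.6−0.7 = 6.9 V and 3−0.7 = 2.3 V, which is impossible.
Assume only D₁ conducts: V_N = 7.6 − 0.7 = 6.9 V, so I_R = 6.9/0.82 = 8.41 mA.
Check D₂: its anode-to-cathode voltage is 3 − 6.9 = -3.9 V < 0.7 V, so it is off. The assumption is consistent.

Only D₁ conducts; I_R ≈ 8.4 mA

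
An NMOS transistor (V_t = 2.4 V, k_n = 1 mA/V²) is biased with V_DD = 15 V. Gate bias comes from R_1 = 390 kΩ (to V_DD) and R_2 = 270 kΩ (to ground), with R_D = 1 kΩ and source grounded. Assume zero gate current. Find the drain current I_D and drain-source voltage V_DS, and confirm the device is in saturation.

I_D ≈ 7 mA, V_DS ≈ 8 V

V_G = V_DD·R_2/(R_1+R_2) = 15×270/660 = 6.14 V. With the source grounded, V_GS = V_G = 6.14 V.
Assume saturation: I_D = (k_n/2)(V_GS − V_t)² = (1/2)×(6.14 − 2.4)² = 0.5×3.74² = 6.98 mA.
V_DS = V_DD − I_D·R_D = 15 − 6.98×1 = 8.02 V.
Saturation requires V_DS ≥ V_GS − V_t = 3.74 V; 8.02 ≥ 3.74 ✓.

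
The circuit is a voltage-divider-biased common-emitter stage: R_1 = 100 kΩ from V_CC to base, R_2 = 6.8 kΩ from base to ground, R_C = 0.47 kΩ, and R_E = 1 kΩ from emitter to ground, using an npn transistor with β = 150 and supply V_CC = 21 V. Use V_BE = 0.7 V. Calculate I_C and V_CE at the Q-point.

Thevenize the base divider: V_Th = V_CC·R_2/(R_1+R_2) = 21×6.8/107 = 1.34 V, R_Th = R_1‖R_2 = 6.37 kΩ.
Base-emitter loop: V_Th = I_B·R_Th + V_BE + (β+1)I_B·R_E, so I_B = (1.34 − 0.7) / (6.37 + 151×1) = 0.00405 mA.
I_C = β·I_B = 150×0.00405 = 0.607 mA, and I_E = (β+1)I_B = 0.611 mA.
V_CE = V_CC − I_C·R_C − I_E·R_E = 21 − 0.607×0.47 − 0.611×1 = 20.1 V.
V_CE = 20.1 V > 0.2 V confirms active-region operation.

I_C ≈ 0.61 mA, V_CE ≈ 20 V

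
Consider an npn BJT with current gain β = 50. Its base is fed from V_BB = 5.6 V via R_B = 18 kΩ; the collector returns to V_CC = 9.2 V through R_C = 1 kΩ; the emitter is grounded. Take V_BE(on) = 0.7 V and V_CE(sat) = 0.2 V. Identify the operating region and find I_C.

saturation; I_C ≈ 9 mA

Assume active: I_B = (5.6 − 0.7)/18 = 0.272 mA, giving I_C = β·I_B = 13.6 mA.
But then V_CE = 9.2 − 13.6×1 = -4.41 V < V_CE(sat) = 0.2 V — impossible in the active region.
So the transistor is saturated. With V_CE = 0.2 V, I_C = (V_CC − 0.2)/R_C = 9/1 = 9 mA.
Check: β·I_B = 13.6 mA > I_C = 9 mA, confirming saturation.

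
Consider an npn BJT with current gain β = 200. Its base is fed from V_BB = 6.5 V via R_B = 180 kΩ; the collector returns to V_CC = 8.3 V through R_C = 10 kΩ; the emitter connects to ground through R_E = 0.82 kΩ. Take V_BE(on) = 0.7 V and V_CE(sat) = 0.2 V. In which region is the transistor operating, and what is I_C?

Assume active: I_B = (6.5 − 0.7)/(180 + 201×0.82) = 0.0168 mA, I_C = β·I_B = 3.36 mA.
Then V_CE = 8.3 − 3.36×10 − 3.38×0.82 = -28.1 V < 0.2 V — the active assumption fails.
Re-solve with V_CE = 0.2 V. KCL at the emitter: V_E/R_E = (V_BB−0.7−V_E)/R_B + (V_CC−0.2−V_E)/R_C, giving V_E = 0.636 V.
I_C = (V_CC − 0.2 − V_E)/R_C = (8.1 − 0.636)/10 = 0.746 mA.
Check: I_B = (5.8 − 0.636)/180 = 0.0287 mA, and β·I_B = 5.74 mA > I_C, confirming saturation.

saturation; I_C ≈ 0.75 mA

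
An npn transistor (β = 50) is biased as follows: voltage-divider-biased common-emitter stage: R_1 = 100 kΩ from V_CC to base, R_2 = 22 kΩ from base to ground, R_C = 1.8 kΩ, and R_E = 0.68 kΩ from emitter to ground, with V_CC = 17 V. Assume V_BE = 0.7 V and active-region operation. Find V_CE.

Thevenize the base divider: V_Th = V_CC·R_2/(R_1+R_2) = 17×22/122 = 3.07 V, R_Th = R_1‖R_2 = 18 kΩ.
Base-emitter loop: V_Th = I_B·R_Th + V_BE + (β+1)I_B·R_E, so I_B = (3.07 − 0.7) / (18 + 51×0.68) = 0.0449 mA.
I_C = β·I_B = 50×0.0449 = 2.24 mA, and I_E = (β+1)I_B = 2.29 mA.
V_CE = V_CC − I_C·R_C − I_E·R_E = 17 − 2.24×1.8 − 2.29×0.68 = 11.4 V.
V_CE = 11.4 V > 0.2 V confirms active-region operation.

V_CE ≈ 11 V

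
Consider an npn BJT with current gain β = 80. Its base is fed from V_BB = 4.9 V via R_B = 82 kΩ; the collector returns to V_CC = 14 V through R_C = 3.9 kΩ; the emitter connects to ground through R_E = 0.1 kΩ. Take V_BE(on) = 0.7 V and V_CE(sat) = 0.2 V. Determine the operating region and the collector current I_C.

Assume active: I_B = (4.9 − 0.7)/(82 + 81×0.1) = 0.0466 mA, I_C = β·I_B = 3.73 mA.
Then V_CE = 14 − 3.73×3.9 − 3.78×0.1 = -0.921 V < 0.2 V — the active assumption fails.
Re-solve with V_CE = 0.2 V. KCL at the emitter: V_E/R_E = (V_BB−0.7−V_E)/R_B + (V_CC−0.2−V_E)/R_C, giving V_E = 0.35 V.
I_C = (V_CC − 0.2 − V_E)/R_C = (13.8 − 0.35)/3.9 = 3.45 mA.
Check: I_B = (4.2 − 0.35)/82 = 0.047 mA, and β·I_B = 3.76 mA > I_C, confirming saturation.

saturation; I_C ≈ 3.4 mA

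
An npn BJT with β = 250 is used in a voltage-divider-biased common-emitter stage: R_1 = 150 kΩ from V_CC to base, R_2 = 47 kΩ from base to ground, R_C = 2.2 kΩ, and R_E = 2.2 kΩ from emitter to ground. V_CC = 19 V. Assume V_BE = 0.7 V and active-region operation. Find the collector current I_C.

I_C ≈ 1.6 mA

Thevenize the base divider: V_Th = V_CC·R_2/(R_1+R_2) = 19×47/197 = 4.53 V, R_Th = R_1‖R_2 = 35.8 kΩ.
Base-emitter loop: V_Th = I_B·R_Th + V_BE + (β+1)I_B·R_E, so I_B = (4.53 − 0.7) / (35.8 + 251×2.2) = 0.00652 mA.
I_C = β·I_B = 250×0.00652 = 1.63 mA, and I_E = (β+1)I_B = 1.64 mA.
V_CE = V_CC − I_C·R_C − I_E·R_E = 19 − 1.63×2.2 − 1.64×2.2 = 11.8 V.
V_CE = 11.8 V > 0.2 V confirms active-region operation.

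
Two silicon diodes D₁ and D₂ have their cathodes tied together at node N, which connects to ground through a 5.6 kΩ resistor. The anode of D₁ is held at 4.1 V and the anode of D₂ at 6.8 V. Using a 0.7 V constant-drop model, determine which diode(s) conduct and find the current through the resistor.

Assume both conduct. Then node N would need to be at both 4.1−0.7 = 3.4 V and 6.8−0.7 = 6.1 V, which is impossible.
Assume only D₂ conducts: V_N = 6.8 − 0.7 = 6.1 V, so I_R = 6.1/5.6 = 1.09 mA.
Check D₁: its anode-to-cathode voltage is 4.1 − 6.1 = -2 V < 0.7 V, so it is off. The assumption is consistent.

Only D₂ conducts; I_R ≈ 1.1 mA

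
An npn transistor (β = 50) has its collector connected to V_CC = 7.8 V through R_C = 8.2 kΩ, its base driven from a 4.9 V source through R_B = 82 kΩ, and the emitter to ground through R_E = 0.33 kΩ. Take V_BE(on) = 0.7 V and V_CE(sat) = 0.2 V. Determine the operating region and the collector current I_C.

saturation; I_C ≈ 0.89 mA

Assume active: I_B = (4.9 − 0.7)/(82 + 51×0.33) = 0.0425 mA, I_C = β·I_B = 2.12 mA.
Then V_CE = 7.8 − 2.12×8.2 − 2.17×0.33 = -10.3 V < 0.2 V — the active assumption fails.
Re-solve with V_CE = 0.2 V. KCL at the emitter: V_E/R_E = (V_BB−0.7−V_E)/R_B + (V_CC−0.2−V_E)/R_C, giving V_E = 0.309 V.
I_C = (V_CC − 0.2 − V_E)/R_C = (7.6 − 0.309)/8.2 = 0.889 mA.
Check: I_B = (4.2 − 0.309)/82 = 0.0475 mA, and β·I_B = 2.37 mA > I_C, confirming saturation.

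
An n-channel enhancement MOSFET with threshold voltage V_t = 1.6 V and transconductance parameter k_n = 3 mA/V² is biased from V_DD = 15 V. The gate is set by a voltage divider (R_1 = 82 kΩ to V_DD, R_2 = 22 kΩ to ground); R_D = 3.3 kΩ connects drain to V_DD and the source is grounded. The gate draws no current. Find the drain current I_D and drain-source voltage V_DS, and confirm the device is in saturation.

I_D ≈ 3.7 mA, V_DS ≈ 2.8 V

V_G = V_DD·R_2/(R_1+R_2) = 15×22/104 = 3.17 V. With the source grounded, V_GS = V_G = 3.17 V.
Assume saturation: I_D = (k_n/2)(V_GS − V_t)² = (3/2)×(3.17 − 1.6)² = 1.5×1.57² = 3.71 mA.
V_DS = V_DD − I_D·R_D = 15 − 3.71×3.3 = 2.75 V.
Saturation requires V_DS ≥ V_GS − V_t = 1.57 V; 2.75 ≥ 1.57 ✓.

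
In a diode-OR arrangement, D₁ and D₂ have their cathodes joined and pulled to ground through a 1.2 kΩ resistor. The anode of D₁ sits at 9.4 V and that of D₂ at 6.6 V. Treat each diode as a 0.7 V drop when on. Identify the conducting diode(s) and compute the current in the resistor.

Only D₁ conducts; I_R ≈ 7.3 mA

Assume both conduct. Then node N would need to be at both 9.4−0.7 = 8.7 V and 6.6−0.7 = 5.9 V, which is impossible.
Assume only D₁ conducts: V_N = 9.4 − 0.7 = 8.7 V, so I_R = 8.7/1.2 = 7.25 mA.
Check D₂: its anode-to-cathode voltage is 6.6 − 8.7 = -2.1 V < 0.7 V, so it is off. The assumption is consistent.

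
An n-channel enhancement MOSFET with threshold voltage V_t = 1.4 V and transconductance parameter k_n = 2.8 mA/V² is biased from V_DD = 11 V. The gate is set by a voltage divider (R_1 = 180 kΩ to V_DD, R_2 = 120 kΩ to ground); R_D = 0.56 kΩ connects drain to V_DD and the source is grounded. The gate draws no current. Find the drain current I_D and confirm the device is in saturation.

I_D ≈ 13 mA

V_G = V_DD·R_2/(R_1+R_2) = 11×120/300 = 4.4 V. With the source grounded, V_GS = V_G = 4.4 V.
Assume saturation: I_D = (k_n/2)(V_GS − V_t)² = (2.8/2)×(4.4 − 1.4)² = 1.4×3² = 12.6 mA.
V_DS = V_DD − I_D·R_D = 11 − 12.6×0.56 = 3.94 V.
Saturation requires V_DS ≥ V_GS − V_t = 3 V; 3.94 ≥ 3 ✓.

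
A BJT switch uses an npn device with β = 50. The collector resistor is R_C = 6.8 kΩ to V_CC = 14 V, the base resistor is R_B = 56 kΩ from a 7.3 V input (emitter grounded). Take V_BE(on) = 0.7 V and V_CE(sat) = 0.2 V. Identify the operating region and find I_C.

saturation; I_C ≈ 2 mA

Assume active: I_B = (7.3 − 0.7)/56 = 0.118 mA, giving I_C = β·I_B = 5.89 mA.
But then V_CE = 14 − 5.89×6.8 = -26.1 V < V_CE(sat) = 0.2 V — impossible in the active region.
So the transistor is saturated. With V_CE = 0.2 V, I_C = (V_CC − 0.2)/R_C = 13.8/6.8 = 2.03 mA.
Check: β·I_B = 5.89 mA > I_C = 2.03 mA, confirming saturation.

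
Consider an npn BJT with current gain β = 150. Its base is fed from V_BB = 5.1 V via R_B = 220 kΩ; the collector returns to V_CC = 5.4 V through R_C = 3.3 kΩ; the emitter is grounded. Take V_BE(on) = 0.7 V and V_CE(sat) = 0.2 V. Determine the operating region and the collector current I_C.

saturation; I_C ≈ 1.6 mA

Assume active: I_B = (5.1 − 0.7)/220 = 0.02 mA, giving I_C = β·I_B = 3 mA.
But then V_CE = 5.4 − 3×3.3 = -4.5 V < V_CE(sat) = 0.2 V — impossible in the active region.
So the transistor is saturated. With V_CE = 0.2 V, I_C = (V_CC − 0.2)/R_C = 5.2/3.3 = 1.58 mA.
Check: β·I_B = 3 mA > I_C = 1.58 mA, confirming saturation.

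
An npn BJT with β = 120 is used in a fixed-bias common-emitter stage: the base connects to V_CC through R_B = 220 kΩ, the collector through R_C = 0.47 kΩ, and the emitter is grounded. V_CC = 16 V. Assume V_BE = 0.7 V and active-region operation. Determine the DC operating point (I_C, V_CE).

Base loop: V_CC = I_B·R_B + V_BE, so I_B = (16 − 0.7)/220 kΩ = 0.0695 mA.
In the active region I_C = β·I_B = 120 × 0.0695 = 8.35 mA.
Collector loop: V_CE = V_CC − I_C·R_C = 16 − 8.35×0.47 = 12.1 V.
Since V_CE = 12.1 V > V_CE(sat) ≈ 0.2 V, the transistor is in the active region as assumed.

I_C ≈ 8.3 mA, V_CE ≈ 12 V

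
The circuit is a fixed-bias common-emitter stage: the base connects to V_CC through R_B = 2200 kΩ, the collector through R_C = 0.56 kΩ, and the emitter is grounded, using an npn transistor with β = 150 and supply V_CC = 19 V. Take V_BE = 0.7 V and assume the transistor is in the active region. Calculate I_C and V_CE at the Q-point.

I_C ≈ 1.2 mA, V_CE ≈ 18 V

Base loop: V_CC = I_B·R_B + V_BE, so I_B = (19 − 0.7)/2200 kΩ = 0.00832 mA.
In the active region I_C = β·I_B = 150 × 0.00832 = 1.25 mA.
Collector loop: V_CE = V_CC − I_C·R_C = 19 − 1.25×0.56 = 18.3 V.
Since V_CE = 18.3 V > V_CE(sat) ≈ 0.2 V, the transistor is in the active region as assumed.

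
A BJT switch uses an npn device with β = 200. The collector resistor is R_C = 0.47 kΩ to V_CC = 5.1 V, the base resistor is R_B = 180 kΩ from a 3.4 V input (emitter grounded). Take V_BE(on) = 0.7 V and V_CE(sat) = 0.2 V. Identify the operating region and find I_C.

Assume active. Base-emitter loop: I_B = (V_BB − V_BE)/R_B = (3.4 − 0.7)/180 = 0.015 mA.
I_C = β·I_B = 200×0.015 = 3 mA.
V_CE = V_CC − I_C·R_C = 5.1 − 3×0.47 = 3.69 V > V_CE(sat), so the active-region assumption holds.

active; I_C ≈ 3 mA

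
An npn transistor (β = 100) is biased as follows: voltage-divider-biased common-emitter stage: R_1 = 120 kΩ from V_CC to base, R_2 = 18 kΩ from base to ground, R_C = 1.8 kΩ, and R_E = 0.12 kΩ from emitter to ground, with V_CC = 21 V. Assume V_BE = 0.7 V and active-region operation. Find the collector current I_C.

Thevenize the base divider: V_Th = V_CC·R_2/(R_1+R_2) = 21×18/138 = 2.74 V, R_Th = R_1‖R_2 = 15.7 kΩ.
Base-emitter loop: V_Th = I_B·R_Th + V_BE + (β+1)I_B·R_E, so I_B = (2.74 − 0.7) / (15.7 + 101×0.12) = 0.0734 mA.
I_C = β·I_B = 100×0.0734 = 7.34 mA, and I_E = (β+1)I_B = 7.42 mA.
V_CE = V_CC − I_C·R_C − I_E·R_E = 21 − 7.34×1.8 − 7.42×0.12 = 6.89 V.
V_CE = 6.89 V > 0.2 V confirms active-region operation.

I_C ≈ 7.3 mA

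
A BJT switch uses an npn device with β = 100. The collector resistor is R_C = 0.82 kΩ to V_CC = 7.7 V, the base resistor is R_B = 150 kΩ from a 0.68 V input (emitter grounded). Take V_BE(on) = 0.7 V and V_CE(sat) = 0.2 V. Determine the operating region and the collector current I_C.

V_BB = 0.68 V ≤ V_BE(on) = 0.7 V, so the base-emitter junction is not forward biased.
The transistor is in cutoff: I_B = I_C = 0.

cutoff; I_C ≈ 0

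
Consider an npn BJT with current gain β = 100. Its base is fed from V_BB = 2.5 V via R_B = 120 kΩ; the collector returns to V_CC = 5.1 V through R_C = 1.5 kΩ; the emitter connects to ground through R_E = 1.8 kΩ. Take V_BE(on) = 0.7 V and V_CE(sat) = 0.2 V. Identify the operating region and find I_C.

active; I_C ≈ 0.6 mA

Assume active. Base-emitter loop: I_B = (V_BB − V_BE)/(R_B + (β+1)R_E) = (2.5 − 0.7)/(120 + 101×1.8) = 0.00596 mA.
I_C = β·I_B = 100×0.00596 = 0.596 mA.
V_CE = V_CC − I_C·R_C − I_E·R_E = 5.1 − 0.596×1.5 − 0.602×1.8 = 3.12 V > V_CE(sat), so the active-region assumption holds.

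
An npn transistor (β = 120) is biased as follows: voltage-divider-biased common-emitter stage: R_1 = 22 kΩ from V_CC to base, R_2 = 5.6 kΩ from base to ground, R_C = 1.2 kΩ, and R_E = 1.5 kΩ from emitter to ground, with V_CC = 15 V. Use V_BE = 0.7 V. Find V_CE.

V_CE ≈ 11 V

Thevenize the base divider: V_Th = V_CC·R_2/(R_1+R_2) = 15×5.6/27.6 = 3.04 V, R_Th = R_1‖R_2 = 4.46 kΩ.
Base-emitter loop: V_Th = I_B·R_Th + V_BE + (β+1)I_B·R_E, so I_B = (3.04 − 0.7) / (4.46 + 121×1.5) = 0.0126 mA.
I_C = β·I_B = 120×0.0126 = 1.51 mA, and I_E = (β+1)I_B = 1.52 mA.
V_CE = V_CC − I_C·R_C − I_E·R_E = 15 − 1.51×1.2 − 1.52×1.5 = 10.9 V.
V_CE = 10.9 V > 0.2 V confirms active-region operation.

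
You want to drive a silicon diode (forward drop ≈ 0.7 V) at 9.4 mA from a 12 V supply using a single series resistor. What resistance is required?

R ≈ 1.2 kΩ

The resistor drops V_S − V_D = 12 − 0.7 = 11.3 V at 9.4 mA.
R = 11.3 V / 9.4 mA = 1.2 kΩ.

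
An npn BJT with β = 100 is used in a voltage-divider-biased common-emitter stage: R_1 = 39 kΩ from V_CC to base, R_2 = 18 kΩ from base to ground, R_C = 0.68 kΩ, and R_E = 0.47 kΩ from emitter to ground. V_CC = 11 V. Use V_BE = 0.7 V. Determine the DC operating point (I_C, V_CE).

I_C ≈ 4.6 mA, V_CE ≈ 5.6 V

Thevenize the base divider: V_Th = V_CC·R_2/(R_1+R_2) = 11×18/57 = 3.47 V, R_Th = R_1‖R_2 = 12.3 kΩ.
Base-emitter loop: V_Th = I_B·R_Th + V_BE + (β+1)I_B·R_E, so I_B = (3.47 − 0.7) / (12.3 + 101×0.47) = 0.0464 mA.
I_C = β·I_B = 100×0.0464 = 4.64 mA, and I_E = (β+1)I_B = 4.69 mA.
V_CE = V_CC − I_C·R_C − I_E·R_E = 11 − 4.64×0.68 − 4.69×0.47 = 5.64 V.
V_CE = 5.64 V > 0.2 V confirms active-region operation.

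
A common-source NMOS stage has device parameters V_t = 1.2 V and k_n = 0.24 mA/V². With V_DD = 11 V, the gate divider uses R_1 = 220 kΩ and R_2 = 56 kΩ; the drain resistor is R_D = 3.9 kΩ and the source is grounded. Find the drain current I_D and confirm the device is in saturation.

I_D ≈ 0.13 mA

V_G = V_DD·R_2/(R_1+R_2) = 11×56/276 = 2.23 V. With the source grounded, V_GS = V_G = 2.23 V.
Assume saturation: I_D = (k_n/2)(V_GS − V_t)² = (0.24/2)×(2.23 − 1.2)² = 0.12×1.03² = 0.128 mA.
V_DS = V_DD − I_D·R_D = 11 − 0.128×3.9 = 10.5 V.
Saturation requires V_DS ≥ V_GS − V_t = 1.03 V; 10.5 ≥ 1.03 ✓.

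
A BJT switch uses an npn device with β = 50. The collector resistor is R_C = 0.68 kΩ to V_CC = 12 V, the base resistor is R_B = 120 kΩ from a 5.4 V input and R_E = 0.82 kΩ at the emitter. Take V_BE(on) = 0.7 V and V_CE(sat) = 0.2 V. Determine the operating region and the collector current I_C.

Assume active. Base-emitter loop: I_B = (V_BB − V_BE)/(R_B + (β+1)R_E) = (5.4 − 0.7)/(120 + 51×0.82) = 0.029 mA.
I_C = β·I_B = 50×0.029 = 1.45 mA.
V_CE = V_CC − I_C·R_C − I_E·R_E = 12 − 1.45×0.68 − 1.48×0.82 = 9.8 V > V_CE(sat), so the active-region assumption holds.

active; I_C ≈ 1.5 mA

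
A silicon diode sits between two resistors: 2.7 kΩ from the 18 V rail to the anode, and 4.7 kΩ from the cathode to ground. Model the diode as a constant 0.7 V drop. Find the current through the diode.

The two resistors are in series with the diode, so KVL gives 18 = I·2.7 + 0.7 + I·4.7.
I = (18 − 0.7) / (2.7 + 4.7) kΩ = 17.3 / 7.4 = 2.34 mA.

I ≈ 2.3 mA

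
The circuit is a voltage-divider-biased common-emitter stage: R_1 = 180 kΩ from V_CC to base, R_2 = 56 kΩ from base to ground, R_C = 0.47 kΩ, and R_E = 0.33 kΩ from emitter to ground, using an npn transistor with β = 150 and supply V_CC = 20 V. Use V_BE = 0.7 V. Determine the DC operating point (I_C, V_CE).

I_C ≈ 6.6 mA, V_CE ≈ 15 V

Thevenize the base divider: V_Th = V_CC·R_2/(R_1+R_2) = 20×56/236 = 4.75 V, R_Th = R_1‖R_2 = 42.7 kΩ.
Base-emitter loop: V_Th = I_B·R_Th + V_BE + (β+1)I_B·R_E, so I_B = (4.75 − 0.7) / (42.7 + 151×0.33) = 0.0437 mA.
I_C = β·I_B = 150×0.0437 = 6.56 mA, and I_E = (β+1)I_B = 6.6 mA.
V_CE = V_CC − I_C·R_C − I_E·R_E = 20 − 6.56×0.47 − 6.6×0.33 = 14.7 V.
V_CE = 14.7 V > 0.2 V confirms active-region operation.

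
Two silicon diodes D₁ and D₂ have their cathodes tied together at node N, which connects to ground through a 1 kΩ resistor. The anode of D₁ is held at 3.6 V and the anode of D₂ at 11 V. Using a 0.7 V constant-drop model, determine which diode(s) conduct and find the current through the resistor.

Only D₂ conducts; I_R ≈ 10 mA

Assume both conduct. Then node N would need to be at both 3.6−0.7 = 2.9 V and 11−0.7 = 10.3 V, which is impossible.
Assume only D₂ conducts: V_N = 11 − 0.7 = 10.3 V, so I_R = 10.3/1 = 10.3 mA.
Check D₁: its anode-to-cathode voltage is 3.6 − 10.3 = -6.7 V < 0.7 V, so it is off. The assumption is consistent.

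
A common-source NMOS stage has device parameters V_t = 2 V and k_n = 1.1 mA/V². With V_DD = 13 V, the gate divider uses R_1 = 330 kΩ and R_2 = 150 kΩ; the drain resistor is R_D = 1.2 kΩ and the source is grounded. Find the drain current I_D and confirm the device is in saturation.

V_G = V_DD·R_2/(R_1+R_2) = 13×150/480 = 4.06 V. With the source grounded, V_GS = V_G = 4.06 V.
Assume saturation: I_D = (k_n/2)(V_GS − V_t)² = (1.1/2)×(4.06 − 2)² = 0.55×2.06² = 2.34 mA.
V_DS = V_DD − I_D·R_D = 13 − 2.34×1.2 = 10.2 V.
Saturation requires V_DS ≥ V_GS − V_t = 2.06 V; 10.2 ≥ 2.06 ✓.

I_D ≈ 2.3 mA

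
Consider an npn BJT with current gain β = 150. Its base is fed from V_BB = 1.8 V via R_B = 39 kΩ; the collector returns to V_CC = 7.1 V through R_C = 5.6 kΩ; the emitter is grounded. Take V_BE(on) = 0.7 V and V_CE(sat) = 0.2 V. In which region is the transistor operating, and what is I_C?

Assume active: I_B = (1.8 − 0.7)/39 = 0.0282 mA, giving I_C = β·I_B = 4.23 mA.
But then V_CE = 7.1 − 4.23×5.6 = -16.6 V < V_CE(sat) = 0.2 V — impossible in the active region.
So the transistor is saturated. With V_CE = 0.2 V, I_C = (V_CC − 0.2)/R_C = 6.9/5.6 = 1.23 mA.
Check: β·I_B = 4.23 mA > I_C = 1.23 mA, confirming saturation.

saturation; I_C ≈ 1.2 mA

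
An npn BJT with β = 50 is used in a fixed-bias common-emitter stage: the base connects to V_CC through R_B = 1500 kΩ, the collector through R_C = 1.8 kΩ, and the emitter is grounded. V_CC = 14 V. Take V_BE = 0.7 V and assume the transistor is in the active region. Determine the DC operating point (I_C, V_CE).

I_C ≈ 0.44 mA, V_CE ≈ 13 V

Base loop: V_CC = I_B·R_B + V_BE, so I_B = (14 − 0.7)/1500 kΩ = 0.00887 mA.
In the active region I_C = β·I_B = 50 × 0.00887 = 0.443 mA.
Collector loop: V_CE = V_CC − I_C·R_C = 14 − 0.443×1.8 = 13.2 V.
Since V_CE = 13.2 V > V_CE(sat) ≈ 0.2 V, the transistor is in the active region as assumed.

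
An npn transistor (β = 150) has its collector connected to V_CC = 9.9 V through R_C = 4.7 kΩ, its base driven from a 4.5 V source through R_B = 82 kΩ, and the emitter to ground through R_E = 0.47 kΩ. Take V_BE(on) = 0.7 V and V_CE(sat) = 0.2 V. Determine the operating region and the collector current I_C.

saturation; I_C ≈ 1.9 mA

Assume active: I_B = (4.5 − 0.7)/(82 + 151×0.47) = 0.0248 mA, I_C = β·I_B = 3.73 mA.
Then V_CE = 9.9 − 3.73×4.7 − 3.75×0.47 = -9.38 V < 0.2 V — the active assumption fails.
Re-solve with V_CE = 0.2 V. KCL at the emitter: V_E/R_E = (V_BB−0.7−V_E)/R_B + (V_CC−0.2−V_E)/R_C, giving V_E = 0.897 V.
I_C = (V_CC − 0.2 − V_E)/R_C = (9.7 − 0.897)/4.7 = 1.87 mA.
Check: I_B = (3.8 − 0.897)/82 = 0.0354 mA, and β·I_B = 5.31 mA > I_C, confirming saturation.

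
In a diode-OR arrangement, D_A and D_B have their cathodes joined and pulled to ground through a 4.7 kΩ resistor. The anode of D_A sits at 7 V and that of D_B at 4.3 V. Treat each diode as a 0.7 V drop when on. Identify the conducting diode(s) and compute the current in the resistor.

Only D_A conducts; I_R ≈ 1.3 mA

Assume both conduct. Then node N would need to be at both 7−0.7 = 6.3 V and 4.3−0.7 = 3.6 V, which is impossible.
Assume only D_A conducts: V_N = 7 − 0.7 = 6.3 V, so I_R = 6.3/4.7 = 1.34 mA.
Check D_B: its anode-to-cathode voltage is 4.3 − 6.3 = -2 V < 0.7 V, so it is off. The assumption is consistent.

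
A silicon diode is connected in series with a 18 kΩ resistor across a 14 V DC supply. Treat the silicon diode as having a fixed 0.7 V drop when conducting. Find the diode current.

I ≈ 0.74 mA

KVL around the loop: 14 = V_D + I·R = 0.7 + I × 18 kΩ.
So I = (14 − 0.7) / 18 kΩ = 13.3 / 18 = 0.739 mA.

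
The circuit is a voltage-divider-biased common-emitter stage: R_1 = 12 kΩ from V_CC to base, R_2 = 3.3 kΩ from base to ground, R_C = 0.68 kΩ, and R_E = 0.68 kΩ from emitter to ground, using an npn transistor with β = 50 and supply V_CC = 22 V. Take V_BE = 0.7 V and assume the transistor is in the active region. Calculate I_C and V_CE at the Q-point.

I_C ≈ 5.4 mA, V_CE ≈ 15 V

Thevenize the base divider: V_Th = V_CC·R_2/(R_1+R_2) = 22×3.3/15.3 = 4.75 V, R_Th = R_1‖R_2 = 2.59 kΩ.
Base-emitter loop: V_Th = I_B·R_Th + V_BE + (β+1)I_B·R_E, so I_B = (4.75 − 0.7) / (2.59 + 51×0.68) = 0.109 mA.
I_C = β·I_B = 50×0.109 = 5.43 mA, and I_E = (β+1)I_B = 5.54 mA.
V_CE = V_CC − I_C·R_C − I_E·R_E = 22 − 5.43×0.68 − 5.54×0.68 = 14.5 V.
V_CE = 14.5 V > 0.2 V confirms active-region operation.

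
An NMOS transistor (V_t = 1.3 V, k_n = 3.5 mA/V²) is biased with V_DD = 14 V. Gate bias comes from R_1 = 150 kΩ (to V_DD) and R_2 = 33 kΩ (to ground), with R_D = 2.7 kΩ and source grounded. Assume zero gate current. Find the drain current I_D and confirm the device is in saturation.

I_D ≈ 2.6 mA

V_G = V_DD·R_2/(R_1+R_2) = 14×33/183 = 2.52 V. With the source grounded, V_GS = V_G = 2.52 V.
Assume saturation: I_D = (k_n/2)(V_GS − V_t)² = (3.5/2)×(2.52 − 1.3)² = 1.75×1.22² = 2.62 mA.
V_DS = V_DD − I_D·R_D = 14 − 2.62×2.7 = 6.91 V.
Saturation requires V_DS ≥ V_GS − V_t = 1.22 V; 6.91 ≥ 1.22 ✓.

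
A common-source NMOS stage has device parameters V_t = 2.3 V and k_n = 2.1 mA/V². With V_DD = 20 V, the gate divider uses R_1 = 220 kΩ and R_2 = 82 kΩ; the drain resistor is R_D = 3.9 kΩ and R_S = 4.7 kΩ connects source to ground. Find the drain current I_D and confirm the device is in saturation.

V_G = V_DD·R_2/(R_1+R_2) = 20×82/302 = 5.43 V.
Assume saturation: I_D = (k_n/2)(V_GS − V_t)² with V_GS = V_G − I_D·R_S = 5.43 − 4.7·I_D.
Substituting gives 23.2·I_D² − 31.9·I_D + 10.3 = 0, with roots I_D = 0.517 or 0.858 mA.
The root I_D = 0.858 mA gives V_GS = 1.4 V ≤ V_t, so take I_D = 0.517 mA.
Then V_GS = 3 V and V_DS = V_DD − I_D(R_D+R_S) = 20 − 0.517×8.6 = 15.6 V.
Saturation requires V_DS ≥ V_GS − V_t = 0.702 V; 15.6 ≥ 0.702 ✓.

I_D ≈ 0.52 mA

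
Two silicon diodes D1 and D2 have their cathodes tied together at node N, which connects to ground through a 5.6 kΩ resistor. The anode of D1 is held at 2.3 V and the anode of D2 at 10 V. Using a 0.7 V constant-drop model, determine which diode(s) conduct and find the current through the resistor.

Assume both conduct. Then node N would need to be at both 2.3−0.7 = 1.6 V and 10−0.7 = 9.3 V, which is impossible.
Assume only D2 conducts: V_N = 10 − 0.7 = 9.3 V, so I_R = 9.3/5.6 = 1.66 mA.
Check D1: its anode-to-cathode voltage is 2.3 − 9.3 = -7 V < 0.7 V, so it is off. The assumption is consistent.

Only D2 conducts; I_R ≈ 1.7 mA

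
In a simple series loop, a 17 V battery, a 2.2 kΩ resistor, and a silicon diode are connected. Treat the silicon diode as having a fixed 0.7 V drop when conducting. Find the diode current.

I ≈ 7.4 mA

KVL around the loop: 17 = V_D + I·R = 0.7 + I × 2.2 kΩ.
So I = (17 − 0.7) / 2.2 kΩ = 16.3 / 2.2 = 7.41 mA.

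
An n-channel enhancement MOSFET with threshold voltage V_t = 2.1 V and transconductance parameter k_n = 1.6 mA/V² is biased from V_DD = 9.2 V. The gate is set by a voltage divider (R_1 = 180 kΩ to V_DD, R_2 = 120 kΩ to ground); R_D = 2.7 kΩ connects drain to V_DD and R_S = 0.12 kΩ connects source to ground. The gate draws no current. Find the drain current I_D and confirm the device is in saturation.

I_D ≈ 1.6 mA

V_G = V_DD·R_2/(R_1+R_2) = 9.2×120/300 = 3.68 V.
Assume saturation: I_D = (k_n/2)(V_GS − V_t)² with V_GS = V_G − I_D·R_S = 3.68 − 0.12·I_D.
Substituting gives 0.0115·I_D² − 1.3·I_D + 2 = 0, with roots I_D = 1.55 or 112 mA.
The root I_D = 112 mA gives V_GS = -9.71 V ≤ V_t, so take I_D = 1.55 mA.
Then V_GS = 3.49 V and V_DS = V_DD − I_D(R_D+R_S) = 9.2 − 1.55×2.82 = 4.82 V.
Saturation requires V_DS ≥ V_GS − V_t = 1.39 V; 4.82 ≥ 1.39 ✓.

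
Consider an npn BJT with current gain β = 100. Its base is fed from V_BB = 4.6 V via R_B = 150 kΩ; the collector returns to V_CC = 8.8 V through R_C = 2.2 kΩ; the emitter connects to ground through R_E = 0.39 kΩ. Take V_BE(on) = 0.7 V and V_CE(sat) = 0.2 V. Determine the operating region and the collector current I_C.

active; I_C ≈ 2.1 mA

Assume active. Base-emitter loop: I_B = (V_BB − V_BE)/(R_B + (β+1)R_E) = (4.6 − 0.7)/(150 + 101×0.39) = 0.0206 mA.
I_C = β·I_B = 100×0.0206 = 2.06 mA.
V_CE = V_CC − I_C·R_C − I_E·R_E = 8.8 − 2.06×2.2 − 2.08×0.39 = 3.46 V > V_CE(sat), so the active-region assumption holds.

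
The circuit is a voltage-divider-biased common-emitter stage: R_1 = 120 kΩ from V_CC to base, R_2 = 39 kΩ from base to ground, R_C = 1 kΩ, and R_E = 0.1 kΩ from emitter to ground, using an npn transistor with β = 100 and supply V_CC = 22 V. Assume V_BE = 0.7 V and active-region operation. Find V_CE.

V_CE ≈ 8.9 V

Thevenize the base divider: V_Th = V_CC·R_2/(R_1+R_2) = 22×39/159 = 5.4 V, R_Th = R_1‖R_2 = 29.4 kΩ.
Base-emitter loop: V_Th = I_B·R_Th + V_BE + (β+1)I_B·R_E, so I_B = (5.4 − 0.7) / (29.4 + 101×0.1) = 0.119 mA.
I_C = β·I_B = 100×0.119 = 11.9 mA, and I_E = (β+1)I_B = 12 mA.
V_CE = V_CC − I_C·R_C − I_E·R_E = 22 − 11.9×1 − 12×0.1 = 8.92 V.
V_CE = 8.92 V > 0.2 V confirms active-region operation.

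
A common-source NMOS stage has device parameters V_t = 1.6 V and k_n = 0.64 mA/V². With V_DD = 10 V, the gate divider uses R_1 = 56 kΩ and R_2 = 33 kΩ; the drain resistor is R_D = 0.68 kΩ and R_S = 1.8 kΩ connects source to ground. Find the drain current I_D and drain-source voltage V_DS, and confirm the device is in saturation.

V_G = V_DD·R_2/(R_1+R_2) = 10×33/89 = 3.71 V.
Assume saturation: I_D = (k_n/2)(V_GS − V_t)² with V_GS = V_G − I_D·R_S = 3.71 − 1.8·I_D.
Substituting gives 1.04·I_D² − 3.43·I_D + 1.42 = 0, with roots I_D = 0.486 or 2.82 mA.
The root I_D = 2.82 mA gives V_GS = -1.37 V ≤ V_t, so take I_D = 0.486 mA.
Then V_GS = 2.83 V and V_DS = V_DD − I_D(R_D+R_S) = 10 − 0.486×2.48 = 8.79 V.
Saturation requires V_DS ≥ V_GS − V_t = 1.23 V; 8.79 ≥ 1.23 ✓.

I_D ≈ 0.49 mA, V_DS ≈ 8.8 V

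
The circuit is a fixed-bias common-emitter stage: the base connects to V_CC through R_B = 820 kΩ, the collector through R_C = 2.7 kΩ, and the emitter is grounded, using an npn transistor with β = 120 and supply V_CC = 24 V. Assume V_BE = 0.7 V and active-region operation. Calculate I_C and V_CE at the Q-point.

Base loop: V_CC = I_B·R_B + V_BE, so I_B = (24 − 0.7)/820 kΩ = 0.0284 mA.
In the active region I_C = β·I_B = 120 × 0.0284 = 3.41 mA.
Collector loop: V_CE = V_CC − I_C·R_C = 24 − 3.41×2.7 = 14.8 V.
Since V_CE = 14.8 V > V_CE(sat) ≈ 0.2 V, the transistor is in the active region as assumed.

I_C ≈ 3.4 mA, V_CE ≈ 15 V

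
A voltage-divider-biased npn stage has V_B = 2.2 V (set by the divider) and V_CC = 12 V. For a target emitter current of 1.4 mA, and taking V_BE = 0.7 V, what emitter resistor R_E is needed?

V_E = V_B − V_BE = 2.2 − 0.7 = 1.5 V.
R_E = V_E / I_E = 1.5 / 1.4 = 1.07 kΩ.

R_E ≈ 1.1 kΩ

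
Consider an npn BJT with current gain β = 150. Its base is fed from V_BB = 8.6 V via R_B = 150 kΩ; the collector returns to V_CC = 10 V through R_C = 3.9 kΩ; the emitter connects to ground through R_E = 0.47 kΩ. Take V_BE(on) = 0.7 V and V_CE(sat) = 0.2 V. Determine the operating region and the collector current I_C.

saturation; I_C ≈ 2.2 mA

Assume active: I_B = (8.6 − 0.7)/(150 + 151×0.47) = 0.0358 mA, I_C = β·I_B = 5.36 mA.
Then V_CE = 10 − 5.36×3.9 − 5.4×0.47 = -13.5 V < 0.2 V — the active assumption fails.
Re-solve with V_CE = 0.2 V. KCL at the emitter: V_E/R_E = (V_BB−0.7−V_E)/R_B + (V_CC−0.2−V_E)/R_C, giving V_E = 1.07 V.
I_C = (V_CC − 0.2 − V_E)/R_C = (9.8 − 1.07)/3.9 = 2.24 mA.
Check: I_B = (7.9 − 1.07)/150 = 0.0455 mA, and β·I_B = 6.83 mA > I_C, confirming saturation.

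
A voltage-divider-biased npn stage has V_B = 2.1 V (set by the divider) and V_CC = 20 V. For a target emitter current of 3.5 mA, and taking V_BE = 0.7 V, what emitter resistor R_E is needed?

R_E ≈ 0.4 kΩ

V_E = V_B − V_BE = 2.1 − 0.7 = 1.4 V.
R_E = V_E / I_E = 1.4 / 3.5 = 0.4 kΩ.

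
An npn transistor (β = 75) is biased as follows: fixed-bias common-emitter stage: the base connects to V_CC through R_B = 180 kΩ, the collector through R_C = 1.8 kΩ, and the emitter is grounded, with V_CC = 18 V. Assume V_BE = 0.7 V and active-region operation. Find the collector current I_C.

Base loop: V_CC = I_B·R_B + V_BE, so I_B = (18 − 0.7)/180 kΩ = 0.0961 mA.
In the active region I_C = β·I_B = 75 × 0.0961 = 7.21 mA.
Collector loop: V_CE = V_CC − I_C·R_C = 18 − 7.21×1.8 = 5.02 V.
Since V_CE = 5.02 V > V_CE(sat) ≈ 0.2 V, the transistor is in the active region as assumed.

I_C ≈ 7.2 mA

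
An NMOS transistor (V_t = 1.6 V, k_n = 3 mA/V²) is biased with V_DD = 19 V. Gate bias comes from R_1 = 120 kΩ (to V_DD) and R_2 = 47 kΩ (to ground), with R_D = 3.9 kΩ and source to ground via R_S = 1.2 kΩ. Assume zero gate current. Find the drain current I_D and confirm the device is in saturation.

I_D ≈ 2.1 mA

V_G = V_DD·R_2/(R_1+R_2) = 19×47/167 = 5.35 V.
Assume saturation: I_D = (k_n/2)(V_GS − V_t)² with V_GS = V_G − I_D·R_S = 5.35 − 1.2·I_D.
Substituting gives 2.16·I_D² − 14.5·I_D + 21.1 = 0, with roots I_D = 2.13 or 4.58 mA.
The root I_D = 4.58 mA gives V_GS = -0.147 V ≤ V_t, so take I_D = 2.13 mA.
Then V_GS = 2.79 V and V_DS = V_DD − I_D(R_D+R_S) = 19 − 2.13×5.1 = 8.14 V.
Saturation requires V_DS ≥ V_GS − V_t = 1.19 V; 8.14 ≥ 1.19 ✓.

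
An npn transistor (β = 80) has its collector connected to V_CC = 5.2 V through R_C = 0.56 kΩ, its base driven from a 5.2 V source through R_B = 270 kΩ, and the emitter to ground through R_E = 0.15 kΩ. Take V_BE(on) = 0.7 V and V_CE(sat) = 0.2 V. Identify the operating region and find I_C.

active; I_C ≈ 1.3 mA

Assume active. Base-emitter loop: I_B = (V_BB − V_BE)/(R_B + (β+1)R_E) = (5.2 − 0.7)/(270 + 81×0.15) = 0.0159 mA.
I_C = β·I_B = 80×0.0159 = 1.28 mA.
V_CE = V_CC − I_C·R_C − I_E·R_E = 5.2 − 1.28×0.56 − 1.29×0.15 = 4.29 V > V_CE(sat), so the active-region assumption holds.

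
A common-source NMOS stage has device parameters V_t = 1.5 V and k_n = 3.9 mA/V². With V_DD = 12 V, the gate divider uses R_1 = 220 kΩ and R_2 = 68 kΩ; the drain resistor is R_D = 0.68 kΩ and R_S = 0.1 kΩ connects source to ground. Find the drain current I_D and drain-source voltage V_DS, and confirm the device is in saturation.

V_G = V_DD·R_2/(R_1+R_2) = 12×68/288 = 2.83 V.
Assume saturation: I_D = (k_n/2)(V_GS − V_t)² with V_GS = V_G − I_D·R_S = 2.83 − 0.1·I_D.
Substituting gives 0.0195·I_D² − 1.52·I_D + 3.47 = 0, with roots I_D = 2.35 or 75.6 mA.
The root I_D = 75.6 mA gives V_GS = -4.73 V ≤ V_t, so take I_D = 2.35 mA.
Then V_GS = 2.6 V and V_DS = V_DD − I_D(R_D+R_S) = 12 − 2.35×0.78 = 10.2 V.
Saturation requires V_DS ≥ V_GS − V_t = 1.1 V; 10.2 ≥ 1.1 ✓.

I_D ≈ 2.4 mA, V_DS ≈ 10 V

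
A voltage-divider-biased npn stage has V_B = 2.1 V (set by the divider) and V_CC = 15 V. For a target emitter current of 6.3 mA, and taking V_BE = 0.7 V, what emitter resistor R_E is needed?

R_E ≈ 0.22 kΩ

V_E = V_B − V_BE = 2.1 − 0.7 = 1.4 V.
R_E = V_E / I_E = 1.4 / 6.3 = 0.222 kΩ.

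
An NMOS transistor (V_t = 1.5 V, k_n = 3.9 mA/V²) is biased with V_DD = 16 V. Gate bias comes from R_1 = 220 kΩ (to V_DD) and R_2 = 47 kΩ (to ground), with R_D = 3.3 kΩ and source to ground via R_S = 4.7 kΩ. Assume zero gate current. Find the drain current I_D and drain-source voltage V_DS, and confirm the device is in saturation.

V_G = V_DD·R_2/(R_1+R_2) = 16×47/267 = 2.82 V.
Assume saturation: I_D = (k_n/2)(V_GS − V_t)² with V_GS = V_G − I_D·R_S = 2.82 − 4.7·I_D.
Substituting gives 43.1·I_D² − 25.1·I_D + 3.38 = 0, with roots I_D = 0.21 or 0.373 mA.
The root I_D = 0.373 mA gives V_GS = 1.06 V ≤ V_t, so take I_D = 0.21 mA.
Then V_GS = 1.83 V and V_DS = V_DD − I_D(R_D+R_S) = 16 − 0.21×8 = 14.3 V.
Saturation requires V_DS ≥ V_GS − V_t = 0.328 V; 14.3 ≥ 0.328 ✓.

I_D ≈ 0.21 mA, V_DS ≈ 14 V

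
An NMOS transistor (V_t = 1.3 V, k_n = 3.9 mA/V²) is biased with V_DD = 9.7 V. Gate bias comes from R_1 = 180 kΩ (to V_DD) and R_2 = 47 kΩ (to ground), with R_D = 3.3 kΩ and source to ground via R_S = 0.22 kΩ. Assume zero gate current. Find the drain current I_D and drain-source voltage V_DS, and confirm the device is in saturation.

I_D ≈ 0.63 mA, V_DS ≈ 7.5 V

V_G = V_DD·R_2/(R_1+R_2) = 9.7×47/227 = 2.01 V.
Assume saturation: I_D = (k_n/2)(V_GS − V_t)² with V_GS = V_G − I_D·R_S = 2.01 − 0.22·I_D.
Substituting gives 0.0944·I_D² − 1.61·I_D + 0.978 = 0, with roots I_D = 0.632 or 16.4 mA.
The root I_D = 16.4 mA gives V_GS = -1.6 V ≤ V_t, so take I_D = 0.632 mA.
Then V_GS = 1.87 V and V_DS = V_DD − I_D(R_D+R_S) = 9.7 − 0.632×3.52 = 7.48 V.
Saturation requires V_DS ≥ V_GS − V_t = 0.569 V; 7.48 ≥ 0.569 ✓.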